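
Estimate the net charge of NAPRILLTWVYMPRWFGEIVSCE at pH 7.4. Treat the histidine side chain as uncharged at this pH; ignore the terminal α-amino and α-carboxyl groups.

Near pH 7.4, K and R contribute +1 each, D and E contribute −1 each, and every other side chain (His included, as stated) is uncharged.
Positive (K, R): R4, R14 → +2.
Negative (D, E): E18, E23 → −2.
Net charge = (+2) + (−2) = 0.

0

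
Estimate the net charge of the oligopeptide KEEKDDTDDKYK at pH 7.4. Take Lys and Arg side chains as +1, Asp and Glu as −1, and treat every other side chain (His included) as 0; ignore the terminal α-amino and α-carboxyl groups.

-2

Positive (K, R): K1, K4, K10, K12 → +4.
Negative (D, E): E2, E3, D5, D6, D8, D9 → −6.
Net charge = (+4) + (−6) = −2.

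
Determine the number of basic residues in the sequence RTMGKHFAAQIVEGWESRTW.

Lysine (K), arginine (R), and histidine (H) have basic, nitrogen-containing side chains.
Matching residues: R1, K5, H6, R18.

4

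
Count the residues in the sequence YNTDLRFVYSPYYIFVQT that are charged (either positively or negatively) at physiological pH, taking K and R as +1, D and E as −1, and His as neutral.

Charged side chains at pH ~7.4: K, R (positive); D, E (negative).
Matching residues: D4, R6.

2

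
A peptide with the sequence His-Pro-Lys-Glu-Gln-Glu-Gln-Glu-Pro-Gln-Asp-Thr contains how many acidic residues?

Aspartate (D) and glutamate (E) have carboxylic-acid side chains and are the acidic amino acids.
Matching residues: Glu4, Glu6, Glu8, Asp11.

4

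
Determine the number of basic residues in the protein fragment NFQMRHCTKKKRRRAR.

The basic amino acids are Lys (K), Arg (R), and His (H).
Matching residues: R5, H6, K9, K10, K11, R12, R13, R14, R16.

9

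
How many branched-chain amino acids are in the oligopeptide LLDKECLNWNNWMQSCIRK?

The BCAAs are Val, Leu, and Ile — aliphatic side chains with a branch point.
Matching residues: L1, L2, L7, I17.

4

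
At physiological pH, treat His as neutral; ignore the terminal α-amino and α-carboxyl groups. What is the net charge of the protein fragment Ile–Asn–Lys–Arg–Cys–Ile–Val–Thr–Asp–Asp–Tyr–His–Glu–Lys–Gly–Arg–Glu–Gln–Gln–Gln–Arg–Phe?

The side chains ionized at physiological pH are Lys/Arg (+1) and Asp/Glu (−1); with His treated as neutral, nothing else contributes.
Positive (K, R): Lys3, Arg4, Lys14, Arg16, Arg21 → +5.
Negative (D, E): Asp9, Asp10, Glu13, Glu17 → −4.
Net charge = (+5) + (−4) = +1.

+1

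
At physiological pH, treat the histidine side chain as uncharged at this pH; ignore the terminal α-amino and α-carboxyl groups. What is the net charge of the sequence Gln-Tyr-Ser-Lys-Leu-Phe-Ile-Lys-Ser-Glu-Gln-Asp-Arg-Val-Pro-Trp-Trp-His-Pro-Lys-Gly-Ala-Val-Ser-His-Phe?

The side chains ionized at physiological pH are Lys/Arg (+1) and Asp/Glu (−1); with His treated as neutral, nothing else contributes.
Positive (K, R): Lys4, Lys8, Arg13, Lys20 → +4.
Negative (D, E): Glu10, Asp12 → −2.
Net charge = (+4) + (−2) = +2.

+2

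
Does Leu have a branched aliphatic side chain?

V, L, and I make up the branched-chain aliphatic group.
Leucine is in this group.

Yes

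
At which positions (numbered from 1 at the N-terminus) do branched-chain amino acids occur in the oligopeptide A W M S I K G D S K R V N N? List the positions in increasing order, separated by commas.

5, 12

V, L, and I make up the branched-chain aliphatic group.
Matching residues: I5, V12.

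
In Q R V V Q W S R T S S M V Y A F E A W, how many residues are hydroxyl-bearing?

S, T, and Y are the three residues with a side-chain hydroxyl.
Matching residues: S7, T9, S10, S11, Y14.

5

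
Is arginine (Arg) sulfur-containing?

The sulfur-bearing residues are cysteine (–SH) and methionine (–S–CH₃).
Arginine is not in this group.

No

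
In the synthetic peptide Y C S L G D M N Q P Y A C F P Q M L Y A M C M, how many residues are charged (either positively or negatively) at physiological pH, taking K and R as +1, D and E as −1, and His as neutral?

Charged side chains at pH ~7.4: K, R (positive); D, E (negative).
Matching residues: D6.

1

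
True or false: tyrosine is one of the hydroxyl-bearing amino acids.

S, T, and Y are the three residues with a side-chain hydroxyl.
Tyrosine is in this group.

True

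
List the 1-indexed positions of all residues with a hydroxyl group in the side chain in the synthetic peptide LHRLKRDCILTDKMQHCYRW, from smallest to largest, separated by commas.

Serine (S), threonine (T), and tyrosine (Y) each carry a hydroxyl group on the side chain.
Matching residues: T11, Y18.

11, 18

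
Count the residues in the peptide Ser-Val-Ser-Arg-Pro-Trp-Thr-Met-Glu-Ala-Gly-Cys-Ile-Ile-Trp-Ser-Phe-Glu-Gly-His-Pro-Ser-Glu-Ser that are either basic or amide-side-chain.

2

Basic: H, K, R. Amide-side-chain: N, Q.
Basic residues here: Arg4, His20 (2).
Amide-side-chain residues here: none (0).
The two groups share no amino acid, so total = 2 + 0 = 2.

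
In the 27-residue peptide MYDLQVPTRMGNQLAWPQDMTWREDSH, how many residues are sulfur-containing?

Cysteine (C, thiol) and methionine (M, thioether) are the two sulfur-containing amino acids.
Matching residues: M1, M10, M20.

3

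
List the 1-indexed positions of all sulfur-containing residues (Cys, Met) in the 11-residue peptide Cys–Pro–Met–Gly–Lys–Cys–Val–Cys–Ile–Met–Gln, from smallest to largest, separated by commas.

Matching residues: Cys1, Met3, Cys6, Cys8, Met10.

1, 3, 6, 8, 10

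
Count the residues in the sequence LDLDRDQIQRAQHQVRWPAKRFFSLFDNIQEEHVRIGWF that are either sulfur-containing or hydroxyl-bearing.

1

Sulfur-containing: C, M. Hydroxyl-bearing: S, T, Y.
Sulfur-containing residues here: none (0).
Hydroxyl-bearing residues here: S24 (1).
The two groups share no amino acid, so total = 0 + 1 = 1.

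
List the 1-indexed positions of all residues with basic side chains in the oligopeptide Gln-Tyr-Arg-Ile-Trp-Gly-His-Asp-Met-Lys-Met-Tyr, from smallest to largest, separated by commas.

3, 7, 10

K, R, and H are the three residues with basic side chains (ε-amine, guanidinium, and imidazole respectively).
Matching residues: Arg3, His7, Lys10.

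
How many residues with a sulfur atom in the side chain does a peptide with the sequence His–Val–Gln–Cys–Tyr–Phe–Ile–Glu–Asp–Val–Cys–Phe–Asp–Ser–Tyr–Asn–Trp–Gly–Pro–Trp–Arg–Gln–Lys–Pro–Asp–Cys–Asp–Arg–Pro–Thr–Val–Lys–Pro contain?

3

Cysteine (C, thiol) and methionine (M, thioether) are the two sulfur-containing amino acids.
Matching residues: Cys4, Cys11, Cys26.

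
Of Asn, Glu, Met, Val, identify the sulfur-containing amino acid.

The sulfur-bearing residues are cysteine (–SH) and methionine (–S–CH₃).
Of the listed options, only Met belongs to this group.

Met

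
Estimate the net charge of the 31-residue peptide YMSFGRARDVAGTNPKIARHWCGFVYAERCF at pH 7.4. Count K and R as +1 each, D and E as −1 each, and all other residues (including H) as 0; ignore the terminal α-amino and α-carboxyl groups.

+3

Positive (K, R): R6, R8, K16, R19, R29 → +5.
Negative (D, E): D9, E28 → −2.
Net charge = (+5) + (−2) = +3.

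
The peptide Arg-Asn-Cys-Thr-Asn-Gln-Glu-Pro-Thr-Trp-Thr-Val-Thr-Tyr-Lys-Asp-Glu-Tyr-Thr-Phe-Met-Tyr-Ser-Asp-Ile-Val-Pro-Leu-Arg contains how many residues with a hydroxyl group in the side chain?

S, T, and Y are the three residues with a side-chain hydroxyl.
Matching residues: Thr4, Thr9, Thr11, Thr13, Tyr14, Tyr18, Thr19, Tyr22, Ser23.

9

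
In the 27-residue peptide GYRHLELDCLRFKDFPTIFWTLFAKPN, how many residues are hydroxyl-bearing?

The –OH-bearing residues are Ser, Thr (aliphatic alcohols), and Tyr (phenol).
Matching residues: Y2, T17, T21.

3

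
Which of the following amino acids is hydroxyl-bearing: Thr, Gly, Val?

Thr

Serine (S), threonine (T), and tyrosine (Y) each carry a hydroxyl group on the side chain.
Of the listed options, only Thr belongs to this group.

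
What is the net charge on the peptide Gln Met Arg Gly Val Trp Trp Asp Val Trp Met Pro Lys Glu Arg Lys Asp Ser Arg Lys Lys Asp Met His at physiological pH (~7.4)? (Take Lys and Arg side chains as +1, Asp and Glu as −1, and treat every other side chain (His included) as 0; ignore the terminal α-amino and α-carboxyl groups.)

Positive (K, R): Arg3, Lys13, Arg15, Lys16, Arg19, Lys20, Lys21 → +7.
Negative (D, E): Asp8, Glu14, Asp17, Asp22 → −4.
Net charge = (+7) + (−4) = +3.

+3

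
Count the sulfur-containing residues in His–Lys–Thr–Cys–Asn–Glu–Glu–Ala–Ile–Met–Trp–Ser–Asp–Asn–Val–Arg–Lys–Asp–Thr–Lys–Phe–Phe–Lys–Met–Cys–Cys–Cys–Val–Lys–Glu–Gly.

Only Cys (C) and Met (M) have a sulfur atom in the side chain.
Matching residues: Cys4, Met10, Met24, Cys25, Cys26, Cys27.

6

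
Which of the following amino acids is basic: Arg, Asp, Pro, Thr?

Arg

Lysine (K), arginine (R), and histidine (H) have basic, nitrogen-containing side chains.
Of the listed options, only Arg belongs to this group.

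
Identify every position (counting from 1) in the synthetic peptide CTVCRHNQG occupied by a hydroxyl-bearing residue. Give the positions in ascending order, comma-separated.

2

The –OH-bearing residues are Ser, Thr (aliphatic alcohols), and Tyr (phenol).
Matching residues: T2.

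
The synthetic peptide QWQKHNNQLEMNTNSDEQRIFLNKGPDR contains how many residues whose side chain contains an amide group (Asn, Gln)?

Matching residues: Q1, Q3, N6, N7, Q8, N12, N14, Q18, N23.

9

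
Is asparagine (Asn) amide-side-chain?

Asparagine (N) and glutamine (Q) have uncharged amide side chains.
Asparagine is in this group.

Yes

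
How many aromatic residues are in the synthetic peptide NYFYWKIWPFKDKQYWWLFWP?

11

The aromatic amino acids are Phe (F, benzyl), Trp (W, indole), and Tyr (Y, phenol).
Matching residues: Y2, F3, Y4, W5, W8, F10, Y15, W16, W17, F19, W20.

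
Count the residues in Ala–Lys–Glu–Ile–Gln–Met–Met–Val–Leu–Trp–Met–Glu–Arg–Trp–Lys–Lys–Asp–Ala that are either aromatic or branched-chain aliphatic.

5

Aromatic: F, W, Y. Branched-chain aliphatic: I, L, V.
Aromatic residues here: Trp10, Trp14 (2).
Branched-chain aliphatic residues here: Ile4, Val8, Leu9 (3).
The two groups share no amino acid, so total = 2 + 3 = 5.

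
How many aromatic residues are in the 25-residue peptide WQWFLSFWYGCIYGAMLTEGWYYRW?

F, W, and Y each carry an aromatic ring on the side chain.
Matching residues: W1, W3, F4, F7, W8, Y9, Y13, W21, Y22, Y23, W25.

11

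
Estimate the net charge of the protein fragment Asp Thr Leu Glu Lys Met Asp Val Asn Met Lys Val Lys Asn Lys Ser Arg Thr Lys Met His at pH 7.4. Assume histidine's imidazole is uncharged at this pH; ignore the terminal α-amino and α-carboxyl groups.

Near pH 7.4, K and R contribute +1 each, D and E contribute −1 each, and every other side chain (His included, as stated) is uncharged.
Positive (K, R): Lys5, Lys11, Lys13, Lys15, Arg17, Lys19 → +6.
Negative (D, E): Asp1, Glu4, Asp7 → −3.
Net charge = (+6) + (−3) = +3.

+3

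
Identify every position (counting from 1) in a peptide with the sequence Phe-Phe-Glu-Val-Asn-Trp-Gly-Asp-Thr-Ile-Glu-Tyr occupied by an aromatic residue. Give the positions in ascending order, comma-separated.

1, 2, 6, 12

Matching residues: Phe1, Phe2, Trp6, Tyr12.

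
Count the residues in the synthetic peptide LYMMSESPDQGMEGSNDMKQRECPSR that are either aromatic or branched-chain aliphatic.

Aromatic: F, W, Y. Branched-chain aliphatic: I, L, V.
Aromatic residues here: Y2 (1).
Branched-chain aliphatic residues here: L1 (1).
The two groups share no amino acid, so total = 1 + 1 = 2.

2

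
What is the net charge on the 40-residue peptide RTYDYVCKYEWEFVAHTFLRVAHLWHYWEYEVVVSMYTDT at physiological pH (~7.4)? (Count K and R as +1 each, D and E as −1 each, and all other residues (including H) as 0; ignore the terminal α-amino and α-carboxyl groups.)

-3

Positive (K, R): R1, K8, R20 → +3.
Negative (D, E): D4, E10, E12, E29, E31, D39 → −6.
Net charge = (+3) + (−6) = −3.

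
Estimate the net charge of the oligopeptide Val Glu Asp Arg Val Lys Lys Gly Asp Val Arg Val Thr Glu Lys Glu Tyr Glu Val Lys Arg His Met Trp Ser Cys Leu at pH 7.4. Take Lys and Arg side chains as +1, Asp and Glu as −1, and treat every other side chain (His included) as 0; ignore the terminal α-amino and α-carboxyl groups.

+1

Positive (K, R): Arg4, Lys6, Lys7, Arg11, Lys15, Lys20, Arg21 → +7.
Negative (D, E): Glu2, Asp3, Asp9, Glu14, Glu16, Glu18 → −6.
Net charge = (+7) + (−6) = +1.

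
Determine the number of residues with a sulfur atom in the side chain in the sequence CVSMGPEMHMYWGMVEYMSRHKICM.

8

The sulfur-bearing residues are cysteine (–SH) and methionine (–S–CH₃).
Matching residues: C1, M4, M8, M10, M14, M18, C24, M25.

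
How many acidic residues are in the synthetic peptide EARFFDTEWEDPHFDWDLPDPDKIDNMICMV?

Only D (aspartate) and E (glutamate) carry a side-chain carboxylic acid.
Matching residues: E1, D6, E8, E10, D11, D15, D17, D20, D22, D25.

10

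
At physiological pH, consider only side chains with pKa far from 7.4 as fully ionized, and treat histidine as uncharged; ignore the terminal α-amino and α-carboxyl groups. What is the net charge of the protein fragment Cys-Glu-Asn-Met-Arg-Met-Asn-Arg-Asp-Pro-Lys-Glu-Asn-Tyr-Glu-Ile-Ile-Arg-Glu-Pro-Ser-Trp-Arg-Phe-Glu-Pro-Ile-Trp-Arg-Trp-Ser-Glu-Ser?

-1

The side chains ionized at physiological pH are Lys/Arg (+1) and Asp/Glu (−1); with His treated as neutral, nothing else contributes.
Positive (K, R): Arg5, Arg8, Lys11, Arg18, Arg23, Arg29 → +6.
Negative (D, E): Glu2, Asp9, Glu12, Glu15, Glu19, Glu25, Glu32 → −7.
Net charge = (+6) + (−7) = −1.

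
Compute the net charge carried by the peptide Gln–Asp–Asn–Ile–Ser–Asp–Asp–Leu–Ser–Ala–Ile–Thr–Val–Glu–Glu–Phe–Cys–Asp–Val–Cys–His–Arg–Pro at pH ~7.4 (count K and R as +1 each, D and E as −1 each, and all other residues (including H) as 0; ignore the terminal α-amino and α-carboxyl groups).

-5

Positive (K, R): Arg22 → +1.
Negative (D, E): Asp2, Asp6, Asp7, Glu14, Glu15, Asp18 → −6.
Net charge = (+1) + (−6) = −5.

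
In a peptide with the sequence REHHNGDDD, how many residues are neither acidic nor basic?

2

Acidic: D, E. Basic: K, R, H. All other residues are neither.
Matching residues: N5, G6.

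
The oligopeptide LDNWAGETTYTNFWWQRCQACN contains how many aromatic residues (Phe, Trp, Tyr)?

Matching residues: W4, Y10, F13, W14, W15.

5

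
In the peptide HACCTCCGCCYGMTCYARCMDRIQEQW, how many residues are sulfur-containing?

The sulfur-bearing residues are cysteine (–SH) and methionine (–S–CH₃).
Matching residues: C3, C4, C6, C7, C9, C10, M13, C15, C19, M20.

10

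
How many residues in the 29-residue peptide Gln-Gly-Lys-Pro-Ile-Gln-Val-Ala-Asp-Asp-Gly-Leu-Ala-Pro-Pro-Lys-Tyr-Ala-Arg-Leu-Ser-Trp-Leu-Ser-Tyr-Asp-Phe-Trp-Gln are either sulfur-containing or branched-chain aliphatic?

Sulfur-containing: C, M. Branched-chain aliphatic: I, L, V.
Sulfur-containing residues here: none (0).
Branched-chain aliphatic residues here: Ile5, Val7, Leu12, Leu20, Leu23 (5).
The two groups share no amino acid, so total = 0 + 5 = 5.

5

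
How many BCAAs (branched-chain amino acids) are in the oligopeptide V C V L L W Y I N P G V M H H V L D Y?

The BCAAs are Val, Leu, and Ile — aliphatic side chains with a branch point.
Matching residues: V1, V3, L4, L5, I8, V12, V16, L17.

8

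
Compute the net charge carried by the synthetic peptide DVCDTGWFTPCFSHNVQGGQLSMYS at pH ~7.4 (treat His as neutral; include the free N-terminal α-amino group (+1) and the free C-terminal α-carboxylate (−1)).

At pH ~7.4 the Lys and Arg side chains are protonated (+1), the Asp and Glu side chains are deprotonated (−1), and with His taken as neutral all other side chains carry no charge.
Positive (K, R): none → +0.
Negative (D, E): D1, D4 → −2.
The N-terminus (+1) and C-terminus (−1) cancel.
Net charge = (+0) + (−2) = −2.

-2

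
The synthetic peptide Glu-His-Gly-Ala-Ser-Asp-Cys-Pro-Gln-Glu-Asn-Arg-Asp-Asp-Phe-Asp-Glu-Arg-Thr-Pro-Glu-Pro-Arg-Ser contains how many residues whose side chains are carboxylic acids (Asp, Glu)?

8

Matching residues: Glu1, Asp6, Glu10, Asp13, Asp14, Asp16, Glu17, Glu21.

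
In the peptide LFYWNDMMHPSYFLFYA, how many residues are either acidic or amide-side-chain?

Acidic: D, E. Amide-side-chain: N, Q.
Acidic residues here: D6 (1).
Amide-side-chain residues here: N5 (1).
The two groups share no amino acid, so total = 1 + 1 = 2.

2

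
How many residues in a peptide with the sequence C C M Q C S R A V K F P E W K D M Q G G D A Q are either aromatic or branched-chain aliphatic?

Aromatic: F, W, Y. Branched-chain aliphatic: I, L, V.
Aromatic residues here: F11, W14 (2).
Branched-chain aliphatic residues here: V9 (1).
The two groups share no amino acid, so total = 2 + 1 = 3.

3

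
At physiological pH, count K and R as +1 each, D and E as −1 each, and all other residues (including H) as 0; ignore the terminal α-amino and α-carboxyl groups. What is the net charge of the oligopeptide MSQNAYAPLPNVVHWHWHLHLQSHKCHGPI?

Positive (K, R): K25 → +1.
Negative (D, E): none → −0.
Net charge = (+1) + (−0) = +1.

+1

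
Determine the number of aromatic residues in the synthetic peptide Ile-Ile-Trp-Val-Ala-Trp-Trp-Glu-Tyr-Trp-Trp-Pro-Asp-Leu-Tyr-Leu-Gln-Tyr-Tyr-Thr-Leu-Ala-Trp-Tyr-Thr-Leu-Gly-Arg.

Phenylalanine (F), tryptophan (W), and tyrosine (Y) have aromatic ring side chains.
Matching residues: Trp3, Trp6, Trp7, Tyr9, Trp10, Trp11, Tyr15, Tyr18, Tyr19, Trp23, Tyr24.

11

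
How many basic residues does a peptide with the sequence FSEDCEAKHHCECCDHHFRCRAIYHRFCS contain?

9

Lysine (K), arginine (R), and histidine (H) have basic, nitrogen-containing side chains.
Matching residues: K8, H9, H10, H16, H17, R19, R21, H25, R26.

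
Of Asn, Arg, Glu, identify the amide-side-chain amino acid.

Asn

Only N (asparagine) and Q (glutamine) carry a side-chain carboxamide.
Of the listed options, only Asn belongs to this group.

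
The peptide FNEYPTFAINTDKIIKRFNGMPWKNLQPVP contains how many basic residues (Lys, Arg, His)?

Matching residues: K13, K16, R17, K24.

4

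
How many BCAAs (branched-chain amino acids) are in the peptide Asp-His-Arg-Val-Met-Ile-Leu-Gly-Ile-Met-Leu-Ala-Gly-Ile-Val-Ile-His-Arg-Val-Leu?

The BCAAs are Val, Leu, and Ile — aliphatic side chains with a branch point.
Matching residues: Val4, Ile6, Leu7, Ile9, Leu11, Ile14, Val15, Ile16, Val19, Leu20.

10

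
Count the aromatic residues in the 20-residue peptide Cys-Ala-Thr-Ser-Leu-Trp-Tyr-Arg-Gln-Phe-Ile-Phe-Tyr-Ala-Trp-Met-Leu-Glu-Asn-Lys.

F, W, and Y each carry an aromatic ring on the side chain.
Matching residues: Trp6, Tyr7, Phe10, Phe12, Tyr13, Trp15.

6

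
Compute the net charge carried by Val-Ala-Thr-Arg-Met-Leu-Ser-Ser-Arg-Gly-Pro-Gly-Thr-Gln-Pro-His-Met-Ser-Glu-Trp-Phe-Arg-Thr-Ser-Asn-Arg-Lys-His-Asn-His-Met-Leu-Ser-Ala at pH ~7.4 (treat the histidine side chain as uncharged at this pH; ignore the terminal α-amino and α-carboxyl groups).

+4

At pH ~7.4 the Lys and Arg side chains are protonated (+1), the Asp and Glu side chains are deprotonated (−1), and with His taken as neutral all other side chains carry no charge.
Positive (K, R): Arg4, Arg9, Arg22, Arg26, Lys27 → +5.
Negative (D, E): Glu19 → −1.
Net charge = (+5) + (−1) = +4.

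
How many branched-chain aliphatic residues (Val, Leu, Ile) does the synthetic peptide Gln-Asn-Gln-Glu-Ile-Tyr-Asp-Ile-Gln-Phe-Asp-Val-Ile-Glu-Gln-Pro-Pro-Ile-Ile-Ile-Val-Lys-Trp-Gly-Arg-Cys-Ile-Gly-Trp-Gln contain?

Matching residues: Ile5, Ile8, Val12, Ile13, Ile18, Ile19, Ile20, Val21, Ile27.

9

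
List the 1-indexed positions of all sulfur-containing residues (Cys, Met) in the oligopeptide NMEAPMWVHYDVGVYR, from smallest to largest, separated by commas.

Matching residues: M2, M6.

2, 6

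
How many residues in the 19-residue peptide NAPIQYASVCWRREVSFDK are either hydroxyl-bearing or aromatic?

5

Hydroxyl-bearing: S, T, Y. Aromatic: F, W, Y.
Hydroxyl-bearing residues here: Y6, S8, S16 (3).
Aromatic residues here: Y6, W11, F17 (3).
Y is in both groups, so the 1 Y residue must not be double-counted.
Total = 3 + 3 − 1 = 5.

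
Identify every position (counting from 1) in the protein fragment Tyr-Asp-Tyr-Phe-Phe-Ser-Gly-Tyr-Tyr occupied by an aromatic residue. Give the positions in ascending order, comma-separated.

1, 3, 4, 5, 8, 9

F, W, and Y each carry an aromatic ring on the side chain.
Matching residues: Tyr1, Tyr3, Phe4, Phe5, Tyr8, Tyr9.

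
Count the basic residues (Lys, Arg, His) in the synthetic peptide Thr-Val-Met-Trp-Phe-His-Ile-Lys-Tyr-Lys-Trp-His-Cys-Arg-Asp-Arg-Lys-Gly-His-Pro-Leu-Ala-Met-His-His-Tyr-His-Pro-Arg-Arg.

Matching residues: His6, Lys8, Lys10, His12, Arg14, Arg16, Lys17, His19, His24, His25, His27, Arg29, Arg30.

13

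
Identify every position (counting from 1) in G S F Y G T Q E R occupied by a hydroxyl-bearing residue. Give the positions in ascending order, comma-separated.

2, 4, 6

The –OH-bearing residues are Ser, Thr (aliphatic alcohols), and Tyr (phenol).
Matching residues: S2, Y4, T6.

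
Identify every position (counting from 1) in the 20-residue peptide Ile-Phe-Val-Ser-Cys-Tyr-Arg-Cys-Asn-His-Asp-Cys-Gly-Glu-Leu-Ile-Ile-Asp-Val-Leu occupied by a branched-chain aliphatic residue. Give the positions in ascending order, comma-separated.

1, 3, 15, 16, 17, 19, 20

The BCAAs are Val, Leu, and Ile — aliphatic side chains with a branch point.
Matching residues: Ile1, Val3, Leu15, Ile16, Ile17, Val19, Leu20.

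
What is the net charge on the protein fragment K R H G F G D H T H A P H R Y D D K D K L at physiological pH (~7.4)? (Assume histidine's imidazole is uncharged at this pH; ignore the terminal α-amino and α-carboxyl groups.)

At pH ~7.4 the Lys and Arg side chains are protonated (+1), the Asp and Glu side chains are deprotonated (−1), and with His taken as neutral all other side chains carry no charge.
Positive (K, R): K1, R2, R14, K18, K20 → +5.
Negative (D, E): D7, D16, D17, D19 → −4.
Net charge = (+5) + (−4) = +1.

+1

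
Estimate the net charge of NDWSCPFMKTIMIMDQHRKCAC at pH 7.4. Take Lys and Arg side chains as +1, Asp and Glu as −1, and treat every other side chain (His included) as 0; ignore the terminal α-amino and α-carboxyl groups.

Positive (K, R): K9, R18, K19 → +3.
Negative (D, E): D2, D15 → −2.
Net charge = (+3) + (−2) = +1.

+1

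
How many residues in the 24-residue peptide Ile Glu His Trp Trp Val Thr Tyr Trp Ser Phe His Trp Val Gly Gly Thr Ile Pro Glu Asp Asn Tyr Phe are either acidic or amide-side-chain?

4

Acidic: D, E. Amide-side-chain: N, Q.
Acidic residues here: Glu2, Glu20, Asp21 (3).
Amide-side-chain residues here: Asn22 (1).
The two groups share no amino acid, so total = 3 + 1 = 4.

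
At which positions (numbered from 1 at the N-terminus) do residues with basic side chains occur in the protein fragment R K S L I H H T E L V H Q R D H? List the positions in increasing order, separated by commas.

Lysine (K), arginine (R), and histidine (H) have basic, nitrogen-containing side chains.
Matching residues: R1, K2, H6, H7, H12, R14, H16.

1, 2, 6, 7, 12, 14, 16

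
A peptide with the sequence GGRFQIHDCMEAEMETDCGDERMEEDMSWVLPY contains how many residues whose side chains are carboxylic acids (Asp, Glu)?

Matching residues: D8, E11, E13, E15, D17, D20, E21, E24, E25, D26.

10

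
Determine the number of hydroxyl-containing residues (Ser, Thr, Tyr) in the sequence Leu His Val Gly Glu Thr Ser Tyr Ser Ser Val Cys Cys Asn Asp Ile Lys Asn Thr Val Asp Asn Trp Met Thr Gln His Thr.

Matching residues: Thr6, Ser7, Tyr8, Ser9, Ser10, Thr19, Thr25, Thr28.

8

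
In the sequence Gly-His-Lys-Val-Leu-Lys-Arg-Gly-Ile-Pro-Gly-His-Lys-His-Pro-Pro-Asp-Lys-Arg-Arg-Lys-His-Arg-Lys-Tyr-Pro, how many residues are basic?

Lysine (K), arginine (R), and histidine (H) have basic, nitrogen-containing side chains.
Matching residues: His2, Lys3, Lys6, Arg7, His12, Lys13, His14, Lys18, Arg19, Arg20, Lys21, His22, Arg23, Lys24.

14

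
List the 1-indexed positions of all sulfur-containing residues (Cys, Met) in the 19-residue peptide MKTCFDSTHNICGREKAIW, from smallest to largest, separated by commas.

1, 4, 12

Matching residues: M1, C4, C12.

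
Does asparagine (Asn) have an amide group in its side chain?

The amide-side-chain residues are Asn (N) and Gln (Q).
Asparagine is in this group.

Yes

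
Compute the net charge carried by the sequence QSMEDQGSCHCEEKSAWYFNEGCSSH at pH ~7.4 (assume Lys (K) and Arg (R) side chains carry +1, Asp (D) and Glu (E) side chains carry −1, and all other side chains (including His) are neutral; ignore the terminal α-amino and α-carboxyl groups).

-4

Positive (K, R): K14 → +1.
Negative (D, E): E4, D5, E12, E13, E21 → −5.
Net charge = (+1) + (−5) = −4.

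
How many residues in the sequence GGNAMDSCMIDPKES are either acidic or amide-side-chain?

Acidic: D, E. Amide-side-chain: N, Q.
Acidic residues here: D6, D11, E14 (3).
Amide-side-chain residues here: N3 (1).
The two groups share no amino acid, so total = 3 + 1 = 4.

4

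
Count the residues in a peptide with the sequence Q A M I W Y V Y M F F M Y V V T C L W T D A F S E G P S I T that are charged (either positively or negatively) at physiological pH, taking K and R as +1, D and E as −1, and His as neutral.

2

Charged side chains at pH ~7.4: K, R (positive); D, E (negative).
Matching residues: D21, E25.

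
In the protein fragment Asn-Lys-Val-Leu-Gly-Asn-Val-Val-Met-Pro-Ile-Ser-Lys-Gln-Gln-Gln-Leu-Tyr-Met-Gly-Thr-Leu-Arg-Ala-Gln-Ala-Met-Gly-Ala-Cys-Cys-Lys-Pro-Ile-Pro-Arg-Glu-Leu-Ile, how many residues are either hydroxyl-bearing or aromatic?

Hydroxyl-bearing: S, T, Y. Aromatic: F, W, Y.
Hydroxyl-bearing residues here: Ser12, Tyr18, Thr21 (3).
Aromatic residues here: Tyr18 (1).
Y is in both groups, so the 1 Y residue must not be double-counted.
Total = 3 + 1 − 1 = 3.

3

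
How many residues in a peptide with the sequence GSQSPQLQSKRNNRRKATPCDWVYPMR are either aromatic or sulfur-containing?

4

Aromatic: F, W, Y. Sulfur-containing: C, M.
Aromatic residues here: W22, Y24 (2).
Sulfur-containing residues here: C20, M26 (2).
The two groups share no amino acid, so total = 2 + 2 = 4.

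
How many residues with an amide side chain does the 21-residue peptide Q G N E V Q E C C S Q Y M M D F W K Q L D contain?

Asparagine (N) and glutamine (Q) have uncharged amide side chains.
Matching residues: Q1, N3, Q6, Q11, Q19.

5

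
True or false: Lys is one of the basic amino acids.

True

Lysine (K), arginine (R), and histidine (H) have basic, nitrogen-containing side chains.
Lysine is in this group.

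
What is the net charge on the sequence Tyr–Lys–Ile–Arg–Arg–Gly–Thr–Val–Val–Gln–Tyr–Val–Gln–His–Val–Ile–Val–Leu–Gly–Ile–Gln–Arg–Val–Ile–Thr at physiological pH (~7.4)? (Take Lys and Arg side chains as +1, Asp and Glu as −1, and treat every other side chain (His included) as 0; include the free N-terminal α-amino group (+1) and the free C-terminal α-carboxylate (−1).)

Positive (K, R): Lys2, Arg4, Arg5, Arg22 → +4.
Negative (D, E): none → −0.
The N-terminus (+1) and C-terminus (−1) cancel.
Net charge = (+4) + (−0) = +4.

+4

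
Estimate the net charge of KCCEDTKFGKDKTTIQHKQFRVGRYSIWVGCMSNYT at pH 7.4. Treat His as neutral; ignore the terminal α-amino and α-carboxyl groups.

+4

The side chains ionized at physiological pH are Lys/Arg (+1) and Asp/Glu (−1); with His treated as neutral, nothing else contributes.
Positive (K, R): K1, K7, K10, K12, K18, R21, R24 → +7.
Negative (D, E): E4, D5, D11 → −3.
Net charge = (+7) + (−3) = +4.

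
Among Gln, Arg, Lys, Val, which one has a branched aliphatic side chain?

The BCAAs are Val, Leu, and Ile — aliphatic side chains with a branch point.
Of the listed options, only Val belongs to this group.

Val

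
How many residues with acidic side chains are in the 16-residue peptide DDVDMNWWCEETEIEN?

7

The acidic residues are Asp (D) and Glu (E), whose side chains end in a carboxylate group.
Matching residues: D1, D2, D4, E10, E11, E13, E15.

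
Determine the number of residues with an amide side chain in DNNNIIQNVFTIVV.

Only N (asparagine) and Q (glutamine) carry a side-chain carboxamide.
Matching residues: N2, N3, N4, Q7, N8.

5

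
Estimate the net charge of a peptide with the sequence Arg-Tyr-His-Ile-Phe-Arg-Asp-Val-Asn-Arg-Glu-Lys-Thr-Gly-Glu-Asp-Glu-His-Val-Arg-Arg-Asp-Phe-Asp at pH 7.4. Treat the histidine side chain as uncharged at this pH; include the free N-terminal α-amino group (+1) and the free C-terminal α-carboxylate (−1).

Near pH 7.4, K and R contribute +1 each, D and E contribute −1 each, and every other side chain (His included, as stated) is uncharged.
Positive (K, R): Arg1, Arg6, Arg10, Lys12, Arg20, Arg21 → +6.
Negative (D, E): Asp7, Glu11, Glu15, Asp16, Glu17, Asp22, Asp24 → −7.
The N-terminus (+1) and C-terminus (−1) cancel.
Net charge = (+6) + (−7) = −1.

-1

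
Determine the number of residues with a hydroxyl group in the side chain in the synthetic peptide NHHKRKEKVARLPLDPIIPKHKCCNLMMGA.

0

Serine (S), threonine (T), and tyrosine (Y) each carry a hydroxyl group on the side chain.
None of the 30 residues belong to this group.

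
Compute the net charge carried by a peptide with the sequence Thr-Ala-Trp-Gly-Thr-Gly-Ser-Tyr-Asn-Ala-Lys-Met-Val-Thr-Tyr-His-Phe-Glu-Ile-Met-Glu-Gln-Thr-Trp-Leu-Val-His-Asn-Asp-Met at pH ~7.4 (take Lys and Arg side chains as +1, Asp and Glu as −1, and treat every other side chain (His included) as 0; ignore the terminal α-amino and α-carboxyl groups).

Positive (K, R): Lys11 → +1.
Negative (D, E): Glu18, Glu21, Asp29 → −3.
Net charge = (+1) + (−3) = −2.

-2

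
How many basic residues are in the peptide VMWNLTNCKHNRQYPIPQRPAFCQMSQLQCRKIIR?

The basic amino acids are Lys (K), Arg (R), and His (H).
Matching residues: K9, H10, R12, R19, R31, K32, R35.

7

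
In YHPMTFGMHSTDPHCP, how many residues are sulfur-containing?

Only Cys (C) and Met (M) have a sulfur atom in the side chain.
Matching residues: M4, M8, C15.

3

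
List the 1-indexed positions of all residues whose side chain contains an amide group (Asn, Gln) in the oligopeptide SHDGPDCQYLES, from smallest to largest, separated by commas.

8

Matching residues: Q8.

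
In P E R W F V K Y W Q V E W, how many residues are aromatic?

5

The aromatic amino acids are Phe (F, benzyl), Trp (W, indole), and Tyr (Y, phenol).
Matching residues: W4, F5, Y8, W9, W13.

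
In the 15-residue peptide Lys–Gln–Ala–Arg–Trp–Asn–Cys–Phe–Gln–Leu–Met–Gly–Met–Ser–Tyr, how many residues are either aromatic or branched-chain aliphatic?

4

Aromatic: F, W, Y. Branched-chain aliphatic: I, L, V.
Aromatic residues here: Trp5, Phe8, Tyr15 (3).
Branched-chain aliphatic residues here: Leu10 (1).
The two groups share no amino acid, so total = 3 + 1 = 4.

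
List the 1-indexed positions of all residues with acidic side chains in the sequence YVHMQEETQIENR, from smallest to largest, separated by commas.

6, 7, 11

Aspartate (D) and glutamate (E) have carboxylic-acid side chains and are the acidic amino acids.
Matching residues: E6, E7, E11.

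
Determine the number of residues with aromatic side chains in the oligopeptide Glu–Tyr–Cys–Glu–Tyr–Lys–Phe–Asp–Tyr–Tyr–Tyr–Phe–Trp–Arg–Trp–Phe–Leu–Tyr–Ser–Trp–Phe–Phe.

14

The aromatic amino acids are Phe (F, benzyl), Trp (W, indole), and Tyr (Y, phenol).
Matching residues: Tyr2, Tyr5, Phe7, Tyr9, Tyr10, Tyr11, Phe12, Trp13, Trp15, Phe16, Tyr18, Trp20, Phe21, Phe22.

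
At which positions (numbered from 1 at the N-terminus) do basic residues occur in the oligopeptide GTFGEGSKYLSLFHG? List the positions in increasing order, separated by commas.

8, 14

Lysine (K), arginine (R), and histidine (H) have basic, nitrogen-containing side chains.
Matching residues: K8, H14.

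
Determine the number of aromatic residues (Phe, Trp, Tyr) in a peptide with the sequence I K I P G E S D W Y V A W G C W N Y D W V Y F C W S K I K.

9

Matching residues: W9, Y10, W13, W16, Y18, W20, Y22, F23, W25.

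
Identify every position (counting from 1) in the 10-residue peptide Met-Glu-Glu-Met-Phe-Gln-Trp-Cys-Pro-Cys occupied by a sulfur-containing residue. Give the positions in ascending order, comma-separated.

Only Cys (C) and Met (M) have a sulfur atom in the side chain.
Matching residues: Met1, Met4, Cys8, Cys10.

1, 4, 8, 10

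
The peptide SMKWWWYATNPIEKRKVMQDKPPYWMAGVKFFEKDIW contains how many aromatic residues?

9

F, W, and Y each carry an aromatic ring on the side chain.
Matching residues: W4, W5, W6, Y7, Y24, W25, F31, F32, W37.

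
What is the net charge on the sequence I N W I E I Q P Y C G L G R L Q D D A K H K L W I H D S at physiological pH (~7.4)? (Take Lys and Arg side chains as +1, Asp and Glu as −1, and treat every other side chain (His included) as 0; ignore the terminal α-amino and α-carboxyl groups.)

-1

Positive (K, R): R14, K20, K22 → +3.
Negative (D, E): E5, D17, D18, D27 → −4.
Net charge = (+3) + (−4) = −1.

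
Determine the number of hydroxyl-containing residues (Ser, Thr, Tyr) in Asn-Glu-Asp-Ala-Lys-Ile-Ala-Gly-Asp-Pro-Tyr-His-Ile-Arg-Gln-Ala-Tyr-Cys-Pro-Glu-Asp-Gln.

2

Matching residues: Tyr11, Tyr17.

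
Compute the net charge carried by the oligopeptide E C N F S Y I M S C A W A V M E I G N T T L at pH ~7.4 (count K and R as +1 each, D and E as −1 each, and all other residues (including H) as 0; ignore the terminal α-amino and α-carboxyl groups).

Positive (K, R): none → +0.
Negative (D, E): E1, E16 → −2.
Net charge = (+0) + (−2) = −2.

-2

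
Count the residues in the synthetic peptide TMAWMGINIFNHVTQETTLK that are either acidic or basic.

3

Acidic: D, E. Basic: H, K, R.
Acidic residues here: E16 (1).
Basic residues here: H12, K20 (2).
The two groups share no amino acid, so total = 1 + 2 = 3.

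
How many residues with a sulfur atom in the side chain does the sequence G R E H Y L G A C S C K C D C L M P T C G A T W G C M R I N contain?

The sulfur-bearing residues are cysteine (–SH) and methionine (–S–CH₃).
Matching residues: C9, C11, C13, C15, M17, C20, C26, M27.

8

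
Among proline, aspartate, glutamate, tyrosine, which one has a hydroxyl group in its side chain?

S, T, and Y are the three residues with a side-chain hydroxyl.
Of the listed options, only tyrosine belongs to this group.

tyrosine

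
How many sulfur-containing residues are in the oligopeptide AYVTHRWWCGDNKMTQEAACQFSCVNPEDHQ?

Cysteine (C, thiol) and methionine (M, thioether) are the two sulfur-containing amino acids.
Matching residues: C9, M14, C20, C24.

4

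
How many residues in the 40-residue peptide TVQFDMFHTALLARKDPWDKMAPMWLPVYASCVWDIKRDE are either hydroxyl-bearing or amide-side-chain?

5

Hydroxyl-bearing: S, T, Y. Amide-side-chain: N, Q.
Hydroxyl-bearing residues here: T1, T9, Y29, S31 (4).
Amide-side-chain residues here: Q3 (1).
The two groups share no amino acid, so total = 4 + 1 = 5.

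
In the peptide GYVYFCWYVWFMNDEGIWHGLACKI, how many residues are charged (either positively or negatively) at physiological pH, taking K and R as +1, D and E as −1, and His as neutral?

Charged side chains at pH ~7.4: K, R (positive); D, E (negative).
Matching residues: D14, E15, K24.

3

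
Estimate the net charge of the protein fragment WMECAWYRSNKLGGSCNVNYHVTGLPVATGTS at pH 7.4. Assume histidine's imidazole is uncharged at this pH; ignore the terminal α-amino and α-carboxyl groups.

+1

At pH ~7.4 the Lys and Arg side chains are protonated (+1), the Asp and Glu side chains are deprotonated (−1), and with His taken as neutral all other side chains carry no charge.
Positive (K, R): R8, K11 → +2.
Negative (D, E): E3 → −1.
Net charge = (+2) + (−1) = +1.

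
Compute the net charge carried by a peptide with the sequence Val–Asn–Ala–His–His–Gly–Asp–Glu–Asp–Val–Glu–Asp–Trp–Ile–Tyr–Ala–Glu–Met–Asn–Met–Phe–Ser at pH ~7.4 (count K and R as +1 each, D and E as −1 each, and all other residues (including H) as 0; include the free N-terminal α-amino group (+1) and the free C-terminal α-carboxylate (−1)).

-6

Positive (K, R): none → +0.
Negative (D, E): Asp7, Glu8, Asp9, Glu11, Asp12, Glu17 → −6.
The N-terminus (+1) and C-terminus (−1) cancel.
Net charge = (+0) + (−6) = −6.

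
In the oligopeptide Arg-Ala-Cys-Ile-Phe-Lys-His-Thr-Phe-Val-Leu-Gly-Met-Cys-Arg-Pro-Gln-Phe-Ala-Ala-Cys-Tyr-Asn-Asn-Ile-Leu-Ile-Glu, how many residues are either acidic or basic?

Acidic: D, E. Basic: H, K, R.
Acidic residues here: Glu28 (1).
Basic residues here: Arg1, Lys6, His7, Arg15 (4).
The two groups share no amino acid, so total = 1 + 4 = 5.

5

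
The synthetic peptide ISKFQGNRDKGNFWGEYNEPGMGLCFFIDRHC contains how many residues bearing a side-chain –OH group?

The –OH-bearing residues are Ser, Thr (aliphatic alcohols), and Tyr (phenol).
Matching residues: S2, Y17.

2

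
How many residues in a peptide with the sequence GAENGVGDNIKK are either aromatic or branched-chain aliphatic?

2

Aromatic: F, W, Y. Branched-chain aliphatic: I, L, V.
Aromatic residues here: none (0).
Branched-chain aliphatic residues here: V6, I10 (2).
The two groups share no amino acid, so total = 0 + 2 = 2.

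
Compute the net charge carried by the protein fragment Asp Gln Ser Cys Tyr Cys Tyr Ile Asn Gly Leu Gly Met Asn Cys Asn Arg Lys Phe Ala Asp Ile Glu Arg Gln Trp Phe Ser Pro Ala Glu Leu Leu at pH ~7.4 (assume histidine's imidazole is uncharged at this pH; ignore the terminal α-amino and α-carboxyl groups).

-1

Near pH 7.4, K and R contribute +1 each, D and E contribute −1 each, and every other side chain (His included, as stated) is uncharged.
Positive (K, R): Arg17, Lys18, Arg24 → +3.
Negative (D, E): Asp1, Asp21, Glu23, Glu31 → −4.
Net charge = (+3) + (−4) = −1.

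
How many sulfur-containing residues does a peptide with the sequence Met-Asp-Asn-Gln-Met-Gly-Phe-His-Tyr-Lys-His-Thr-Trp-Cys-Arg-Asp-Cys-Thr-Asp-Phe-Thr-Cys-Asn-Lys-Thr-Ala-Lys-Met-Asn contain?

6

Cysteine (C, thiol) and methionine (M, thioether) are the two sulfur-containing amino acids.
Matching residues: Met1, Met5, Cys14, Cys17, Cys22, Met28.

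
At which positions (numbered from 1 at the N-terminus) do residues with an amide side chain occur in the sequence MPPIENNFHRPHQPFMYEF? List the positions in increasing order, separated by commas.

The amide-side-chain residues are Asn (N) and Gln (Q).
Matching residues: N6, N7, Q13.

6, 7, 13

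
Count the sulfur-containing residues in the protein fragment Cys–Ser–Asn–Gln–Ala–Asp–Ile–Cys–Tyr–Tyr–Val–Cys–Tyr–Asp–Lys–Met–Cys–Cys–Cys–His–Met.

The sulfur-bearing residues are cysteine (–SH) and methionine (–S–CH₃).
Matching residues: Cys1, Cys8, Cys12, Met16, Cys17, Cys18, Cys19, Met21.

8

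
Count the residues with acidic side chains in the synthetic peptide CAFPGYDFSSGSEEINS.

3

Aspartate (D) and glutamate (E) have carboxylic-acid side chains and are the acidic amino acids.
Matching residues: D7, E13, E14.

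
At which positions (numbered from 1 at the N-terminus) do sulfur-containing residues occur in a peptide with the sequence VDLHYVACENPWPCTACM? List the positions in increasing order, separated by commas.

Cysteine (C, thiol) and methionine (M, thioether) are the two sulfur-containing amino acids.
Matching residues: C8, C14, C17, M18.

8, 14, 17, 18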